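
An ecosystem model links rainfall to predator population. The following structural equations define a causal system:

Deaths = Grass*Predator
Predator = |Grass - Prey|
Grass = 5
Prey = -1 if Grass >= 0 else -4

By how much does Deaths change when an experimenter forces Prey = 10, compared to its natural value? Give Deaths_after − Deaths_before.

-5

Under do(Prey=10), the mechanism Prey = -1 if Grass >= 0 else -4 is discarded; Prey is fixed at 10.
Predator = |Grass - Prey|  [with Grass=5, Prey=10]  = 5
Deaths = Grass*Predator  [with Grass=5, Predator=5]  = 25
Without intervention: Prey = -1 if Grass >= 0 else -4  [with Grass=5]  = -1; Predator = |Grass - Prey|  [with Grass=5, Prey=-1]  = 6; Deaths = Grass*Predator  [with Grass=5, Predator=6]  = 30.
Change = 25 − 30 = -5.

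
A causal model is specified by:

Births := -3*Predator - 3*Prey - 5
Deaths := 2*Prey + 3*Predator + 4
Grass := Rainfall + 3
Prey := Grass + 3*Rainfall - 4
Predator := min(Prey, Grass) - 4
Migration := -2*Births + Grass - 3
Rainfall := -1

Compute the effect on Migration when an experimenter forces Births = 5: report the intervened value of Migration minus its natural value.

Under do(Births=5), the mechanism Births := -3*Predator - 3*Prey - 5 is discarded; Births is fixed at 5.
Grass = Rainfall + 3  [with Rainfall=-1]  = 2
Migration = -2*Births + Grass - 3  [with Births=5, Grass=2]  = -11
Without intervention: Grass = Rainfall + 3  [with Rainfall=-1]  = 2; Prey = Grass + 3*Rainfall - 4  [with Grass=2, Rainfall=-1]  = -5; Predator = min(Prey, Grass) - 4  [with Prey=-5, Grass=2]  = -9; Births = -3*Predator - 3*Prey - 5  [with Predator=-9, Prey=-5]  = 37; Migration = -2*Births + Grass - 3  [with Births=37, Grass=2]  = -75.
Change = -11 − (-75) = 64.

64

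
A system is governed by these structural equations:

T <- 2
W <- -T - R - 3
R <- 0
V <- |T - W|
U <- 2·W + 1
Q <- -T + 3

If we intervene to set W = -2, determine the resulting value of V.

The intervention breaks the incoming arrows to W: W <- -T - R - 3 no longer applies, and W = -2.
V = |T - W|  [with T=2, W=-2]  = 4

4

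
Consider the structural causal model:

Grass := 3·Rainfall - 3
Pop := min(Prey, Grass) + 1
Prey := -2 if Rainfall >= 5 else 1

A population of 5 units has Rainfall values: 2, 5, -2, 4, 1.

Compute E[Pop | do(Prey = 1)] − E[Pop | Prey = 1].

do(Prey=1) breaks Prey's dependence on Rainfall. With Prey=1 fixed, Pop across the units is 2, 2, -8, 2, 1, mean -0.2.
Observing Prey=1 restricts to units where Prey's equation naturally yields 1: Rainfall ∈ {2, -2, 4, 1}. In that subpopulation Pop = 2, -8, 2, 1, mean -0.75.
Difference = -0.2 − (-0.75) = 0.55.

0.55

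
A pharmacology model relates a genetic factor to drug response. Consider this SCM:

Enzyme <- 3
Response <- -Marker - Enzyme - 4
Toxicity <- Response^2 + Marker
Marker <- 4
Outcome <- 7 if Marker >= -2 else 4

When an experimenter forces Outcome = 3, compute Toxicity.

125

The intervention breaks the incoming arrows to Outcome: Outcome <- 7 if Marker >= -2 else 4 no longer applies, and Outcome = 3.
Since Toxicity is not a descendant of the intervened variable, it is unaffected.
Response = -Marker - Enzyme - 4  [with Marker=4, Enzyme=3]  = -11
Toxicity = Response^2 + Marker  [with Response=-11, Marker=4]  = 125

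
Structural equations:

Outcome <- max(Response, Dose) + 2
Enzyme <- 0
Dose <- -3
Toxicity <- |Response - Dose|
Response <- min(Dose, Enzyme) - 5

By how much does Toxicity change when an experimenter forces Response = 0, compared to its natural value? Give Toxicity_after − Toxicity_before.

-2

The intervention breaks the incoming arrows to Response: Response <- min(Dose, Enzyme) - 5 no longer applies, and Response = 0.
Toxicity = |Response - Dose|  [with Response=0, Dose=-3]  = 3
Without intervention: Response = min(Dose, Enzyme) - 5  [with Dose=-3, Enzyme=0]  = -8; Toxicity = |Response - Dose|  [with Response=-8, Dose=-3]  = 5.
Change = 3 − 5 = -2.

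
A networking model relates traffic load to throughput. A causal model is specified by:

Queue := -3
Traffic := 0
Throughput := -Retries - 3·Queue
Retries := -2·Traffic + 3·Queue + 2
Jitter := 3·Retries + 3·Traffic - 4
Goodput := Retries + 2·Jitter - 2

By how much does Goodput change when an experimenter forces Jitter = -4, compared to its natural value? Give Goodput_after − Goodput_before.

Under do(Jitter=-4), the mechanism Jitter := 3·Retries + 3·Traffic - 4 is discarded; Jitter is fixed at -4.
Retries = -2·Traffic + 3·Queue + 2  [with Traffic=0, Queue=-3]  = -7
Goodput = Retries + 2·Jitter - 2  [with Retries=-7, Jitter=-4]  = -17
Without intervention: Retries = -2·Traffic + 3·Queue + 2  [with Traffic=0, Queue=-3]  = -7; Jitter = 3·Retries + 3·Traffic - 4  [with Retries=-7, Traffic=0]  = -25; Goodput = Retries + 2·Jitter - 2  [with Retries=-7, Jitter=-25]  = -59.
Change = -17 − (-59) = 42.

42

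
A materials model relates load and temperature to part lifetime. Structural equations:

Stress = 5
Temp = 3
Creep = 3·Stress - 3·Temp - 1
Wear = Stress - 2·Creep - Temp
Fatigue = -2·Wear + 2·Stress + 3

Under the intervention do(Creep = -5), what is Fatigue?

do(Creep=-5) replaces the equation Creep = 3·Stress - 3·Temp - 1 with the constant Creep = -5.
Wear = Stress - 2·Creep - Temp  [with Stress=5, Creep=-5, Temp=3]  = 12
Fatigue = -2·Wear + 2·Stress + 3  [with Wear=12, Stress=5]  = -11

-11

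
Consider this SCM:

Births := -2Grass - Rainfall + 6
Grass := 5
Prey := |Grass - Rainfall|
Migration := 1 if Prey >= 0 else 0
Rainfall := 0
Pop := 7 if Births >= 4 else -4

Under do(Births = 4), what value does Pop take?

7

Under do(Births=4), the mechanism Births := -2Grass - Rainfall + 6 is discarded; Births is fixed at 4.
Pop = 7 if Births >= 4 else -4  [with Births=4]  = 7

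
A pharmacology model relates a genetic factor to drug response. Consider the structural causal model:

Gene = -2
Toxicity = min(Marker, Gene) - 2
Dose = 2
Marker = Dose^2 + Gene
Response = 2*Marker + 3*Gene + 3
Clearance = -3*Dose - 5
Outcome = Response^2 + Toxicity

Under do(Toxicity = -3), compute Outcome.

-2

Under do(Toxicity=-3), the mechanism Toxicity = min(Marker, Gene) - 2 is discarded; Toxicity is fixed at -3.
Marker = Dose^2 + Gene  [with Dose=2, Gene=-2]  = 2
Response = 2*Marker + 3*Gene + 3  [with Marker=2, Gene=-2]  = 1
Outcome = Response^2 + Toxicity  [with Response=1, Toxicity=-3]  = -2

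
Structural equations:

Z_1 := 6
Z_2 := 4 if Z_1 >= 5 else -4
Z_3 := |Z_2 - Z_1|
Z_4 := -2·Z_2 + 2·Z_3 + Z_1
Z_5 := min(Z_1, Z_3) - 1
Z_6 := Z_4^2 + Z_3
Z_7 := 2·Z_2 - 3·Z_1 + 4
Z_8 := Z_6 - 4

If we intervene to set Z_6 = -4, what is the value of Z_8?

-8

Intervening sets Z_6 = -4 and removes its equation (Z_6 := Z_4^2 + Z_3).
Z_8 = Z_6 - 4  [with Z_6=-4]  = -8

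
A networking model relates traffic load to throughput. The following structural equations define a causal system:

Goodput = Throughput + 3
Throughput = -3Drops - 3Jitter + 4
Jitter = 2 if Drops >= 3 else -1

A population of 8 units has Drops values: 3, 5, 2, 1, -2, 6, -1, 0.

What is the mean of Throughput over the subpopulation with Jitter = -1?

Conditioning on Jitter=-1 selects the 5 unit(s) with Drops ∈ {2, 1, -2, -1, 0}. Their Throughput values: 1, 4, 13, 10, 7. Mean = 7.

7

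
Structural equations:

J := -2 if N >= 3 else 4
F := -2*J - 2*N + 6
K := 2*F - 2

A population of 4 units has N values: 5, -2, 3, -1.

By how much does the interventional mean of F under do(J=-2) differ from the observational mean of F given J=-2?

Under do(J=-2), J's equation is replaced by J=-2 for every unit. Per-unit F: 0, 14, 4, 12. Mean = 7.5.
E[F|J=-2] averages over only the 2 units with J=-2 (N = 5, 3): F = 0, 4, mean 2.
Difference = 7.5 − 2 = 5.5.

5.5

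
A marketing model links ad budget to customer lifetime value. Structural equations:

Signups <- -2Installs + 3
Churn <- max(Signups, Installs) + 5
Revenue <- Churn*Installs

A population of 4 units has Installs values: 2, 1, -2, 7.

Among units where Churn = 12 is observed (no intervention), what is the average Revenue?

E[Revenue|Churn=12] averages over only the 2 units with Churn=12 (Installs = -2, 7): Revenue = -24, 84, mean 30.

30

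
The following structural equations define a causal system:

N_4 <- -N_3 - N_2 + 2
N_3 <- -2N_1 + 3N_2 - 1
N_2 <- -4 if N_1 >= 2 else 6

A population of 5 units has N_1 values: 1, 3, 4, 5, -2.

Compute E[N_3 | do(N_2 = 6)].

12.6

Under do(N_2=6), N_2's equation is replaced by N_2=6 for every unit. Per-unit N_3: 15, 11, 9, 7, 21. Mean = 12.6.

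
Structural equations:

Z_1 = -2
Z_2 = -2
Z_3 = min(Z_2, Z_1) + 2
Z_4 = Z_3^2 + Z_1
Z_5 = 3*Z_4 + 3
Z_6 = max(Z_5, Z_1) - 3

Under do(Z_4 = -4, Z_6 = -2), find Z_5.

Setting Z_4 = -4, Z_6 = -2 by intervention discards those variables' equations.
Z_5 = 3*Z_4 + 3  [with Z_4=-4]  = -9

-9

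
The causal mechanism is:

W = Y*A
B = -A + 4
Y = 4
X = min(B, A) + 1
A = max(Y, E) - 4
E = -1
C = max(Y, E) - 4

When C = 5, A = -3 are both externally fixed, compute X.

The joint intervention fixes C = 5, A = -3, removing each variable's own equation.
B = -A + 4  [with A=-3]  = 7
X = min(B, A) + 1  [with B=7, A=-3]  = -2

-2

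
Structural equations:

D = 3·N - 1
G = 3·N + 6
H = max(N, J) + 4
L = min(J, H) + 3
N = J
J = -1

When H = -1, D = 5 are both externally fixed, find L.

The joint intervention fixes H = -1, D = 5, removing each variable's own equation.
L = min(J, H) + 3  [with J=-1, H=-1]  = 2

2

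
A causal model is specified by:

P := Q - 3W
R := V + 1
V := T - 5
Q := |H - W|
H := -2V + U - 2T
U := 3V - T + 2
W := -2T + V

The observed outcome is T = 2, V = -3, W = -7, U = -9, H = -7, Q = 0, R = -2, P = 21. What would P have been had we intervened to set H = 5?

do(H=5) replaces the equation H := -2V + U - 2T with the constant H = 5.
V = T - 5  [with T=2]  = -3
W = -2T + V  [with T=2, V=-3]  = -7
Q = |H - W|  [with H=5, W=-7]  = 12
P = Q - 3W  [with Q=12, W=-7]  = 33

33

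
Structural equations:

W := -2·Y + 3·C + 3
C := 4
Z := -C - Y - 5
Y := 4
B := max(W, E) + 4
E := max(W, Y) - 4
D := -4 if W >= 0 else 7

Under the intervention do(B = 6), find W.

7

do(B=6) replaces the equation B := max(W, E) + 4 with the constant B = 6.
W is not downstream of the intervention, so its value is determined by the original equations.
W = -2·Y + 3·C + 3  [with Y=4, C=4]  = 7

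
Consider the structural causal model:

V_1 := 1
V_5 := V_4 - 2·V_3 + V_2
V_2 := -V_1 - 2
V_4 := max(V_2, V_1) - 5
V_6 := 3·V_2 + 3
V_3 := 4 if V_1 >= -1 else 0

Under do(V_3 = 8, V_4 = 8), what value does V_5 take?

Setting V_3 = 8, V_4 = 8 by intervention discards those variables' equations.
V_2 = -V_1 - 2  [with V_1=1]  = -3
V_5 = V_4 - 2·V_3 + V_2  [with V_4=8, V_3=8, V_2=-3]  = -11

-11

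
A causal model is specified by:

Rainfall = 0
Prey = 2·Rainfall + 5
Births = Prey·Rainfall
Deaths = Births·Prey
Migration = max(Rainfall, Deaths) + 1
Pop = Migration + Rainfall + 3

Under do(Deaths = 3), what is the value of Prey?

The intervention breaks the incoming arrows to Deaths: Deaths = Births·Prey no longer applies, and Deaths = 3.
Since Prey is not a descendant of the intervened variable, it is unaffected.
Prey = 2·Rainfall + 5  [with Rainfall=0]  = 5

5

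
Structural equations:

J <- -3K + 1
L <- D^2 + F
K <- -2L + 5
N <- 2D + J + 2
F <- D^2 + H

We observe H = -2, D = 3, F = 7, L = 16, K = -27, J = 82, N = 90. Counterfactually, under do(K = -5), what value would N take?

Under do(K=-5), the mechanism K <- -2L + 5 is discarded; K is fixed at -5.
J = -3K + 1  [with K=-5]  = 16
N = 2D + J + 2  [with D=3, J=16]  = 24

24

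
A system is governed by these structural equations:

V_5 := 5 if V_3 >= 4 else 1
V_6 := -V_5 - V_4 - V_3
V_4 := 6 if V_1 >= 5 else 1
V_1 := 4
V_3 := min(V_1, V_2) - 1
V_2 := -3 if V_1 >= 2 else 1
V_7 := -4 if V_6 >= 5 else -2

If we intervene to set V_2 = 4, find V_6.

Under do(V_2=4), the mechanism V_2 := -3 if V_1 >= 2 else 1 is discarded; V_2 is fixed at 4.
V_3 = min(V_1, V_2) - 1  [with V_1=4, V_2=4]  = 3
V_4 = 6 if V_1 >= 5 else 1  [with V_1=4]  = 1
V_5 = 5 if V_3 >= 4 else 1  [with V_3=3]  = 1
V_6 = -V_5 - V_4 - V_3  [with V_5=1, V_4=1, V_3=3]  = -5

-5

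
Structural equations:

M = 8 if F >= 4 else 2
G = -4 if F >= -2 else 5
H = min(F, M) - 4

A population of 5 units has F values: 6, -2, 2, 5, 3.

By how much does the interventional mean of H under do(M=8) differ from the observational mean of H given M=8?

-2.7

Every unit gets M=8 under the intervention. H values become 2, -6, -2, 1, -1; E[H|do(M=8)] = -1.2.
Conditioning on M=8 selects the 2 unit(s) with F ∈ {6, 5}. Their H values: 2, 1. Mean = 1.5.
Difference = -1.2 − 1.5 = -2.7.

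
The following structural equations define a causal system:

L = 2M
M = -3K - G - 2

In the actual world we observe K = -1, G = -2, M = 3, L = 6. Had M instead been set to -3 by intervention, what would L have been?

-6

The intervention breaks the incoming arrows to M: M = -3K - G - 2 no longer applies, and M = -3.
L = 2M  [with M=-3]  = -6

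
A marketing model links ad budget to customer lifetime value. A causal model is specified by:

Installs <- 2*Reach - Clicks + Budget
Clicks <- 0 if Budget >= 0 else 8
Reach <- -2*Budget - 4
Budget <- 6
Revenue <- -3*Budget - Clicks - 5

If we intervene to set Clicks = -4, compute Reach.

-16

Under do(Clicks=-4), the mechanism Clicks <- 0 if Budget >= 0 else 8 is discarded; Clicks is fixed at -4.
Since Reach is not a descendant of the intervened variable, it is unaffected.
Reach = -2*Budget - 4  [with Budget=6]  = -16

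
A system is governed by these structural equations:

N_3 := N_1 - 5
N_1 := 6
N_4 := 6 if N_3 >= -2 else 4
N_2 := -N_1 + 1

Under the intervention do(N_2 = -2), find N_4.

Under do(N_2=-2), the mechanism N_2 := -N_1 + 1 is discarded; N_2 is fixed at -2.
Since N_4 is not a descendant of the intervened variable, it is unaffected.
N_3 = N_1 - 5  [with N_1=6]  = 1
N_4 = 6 if N_3 >= -2 else 4  [with N_3=1]  = 6

6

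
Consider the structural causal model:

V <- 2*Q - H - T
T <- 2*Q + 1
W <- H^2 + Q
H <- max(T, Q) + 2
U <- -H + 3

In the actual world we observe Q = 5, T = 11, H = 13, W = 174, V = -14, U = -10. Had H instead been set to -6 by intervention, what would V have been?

5

do(H=-6) replaces the equation H <- max(T, Q) + 2 with the constant H = -6.
T = 2*Q + 1  [with Q=5]  = 11
V = 2*Q - H - T  [with Q=5, H=-6, T=11]  = 5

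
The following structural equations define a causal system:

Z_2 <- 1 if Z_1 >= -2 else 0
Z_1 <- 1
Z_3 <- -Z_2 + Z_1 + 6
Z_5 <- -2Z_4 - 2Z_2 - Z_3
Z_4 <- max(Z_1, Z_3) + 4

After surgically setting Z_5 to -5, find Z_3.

do(Z_5=-5) replaces the equation Z_5 <- -2Z_4 - 2Z_2 - Z_3 with the constant Z_5 = -5.
Z_3 is not downstream of the intervention, so its value is determined by the original equations.
Z_2 = 1 if Z_1 >= -2 else 0  [with Z_1=1]  = 1
Z_3 = -Z_2 + Z_1 + 6  [with Z_2=1, Z_1=1]  = 6

6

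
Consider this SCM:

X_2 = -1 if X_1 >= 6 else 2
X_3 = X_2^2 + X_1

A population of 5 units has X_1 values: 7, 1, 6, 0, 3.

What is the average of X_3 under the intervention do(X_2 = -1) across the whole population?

4.4

Under do(X_2=-1), X_2's equation is replaced by X_2=-1 for every unit. Per-unit X_3: 8, 2, 7, 1, 4. Mean = 4.4.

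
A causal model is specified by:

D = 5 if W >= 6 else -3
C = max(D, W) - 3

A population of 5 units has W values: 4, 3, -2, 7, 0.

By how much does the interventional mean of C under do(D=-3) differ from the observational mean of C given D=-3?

Under do(D=-3), D's equation is replaced by D=-3 for every unit. Per-unit C: 1, 0, -5, 4, -3. Mean = -0.6.
Observing D=-3 restricts to units where D's equation naturally yields -3: W ∈ {4, 3, -2, 0}. In that subpopulation C = 1, 0, -5, -3, mean -1.75.
Difference = -0.6 − (-1.75) = 1.15.

1.15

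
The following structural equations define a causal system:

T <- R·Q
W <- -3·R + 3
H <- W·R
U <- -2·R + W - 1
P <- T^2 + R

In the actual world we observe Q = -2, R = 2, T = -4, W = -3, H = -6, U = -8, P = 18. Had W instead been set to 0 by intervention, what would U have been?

Under do(W=0), the mechanism W <- -3·R + 3 is discarded; W is fixed at 0.
U = -2·R + W - 1  [with R=2, W=0]  = -5

-5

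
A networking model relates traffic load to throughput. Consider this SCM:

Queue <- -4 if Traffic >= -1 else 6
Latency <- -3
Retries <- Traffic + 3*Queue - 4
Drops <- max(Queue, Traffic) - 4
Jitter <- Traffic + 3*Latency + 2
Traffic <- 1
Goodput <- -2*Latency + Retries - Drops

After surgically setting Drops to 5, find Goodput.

The intervention breaks the incoming arrows to Drops: Drops <- max(Queue, Traffic) - 4 no longer applies, and Drops = 5.
Queue = -4 if Traffic >= -1 else 6  [with Traffic=1]  = -4
Retries = Traffic + 3*Queue - 4  [with Traffic=1, Queue=-4]  = -15
Goodput = -2*Latency + Retries - Drops  [with Latency=-3, Retries=-15, Drops=5]  = -14

-14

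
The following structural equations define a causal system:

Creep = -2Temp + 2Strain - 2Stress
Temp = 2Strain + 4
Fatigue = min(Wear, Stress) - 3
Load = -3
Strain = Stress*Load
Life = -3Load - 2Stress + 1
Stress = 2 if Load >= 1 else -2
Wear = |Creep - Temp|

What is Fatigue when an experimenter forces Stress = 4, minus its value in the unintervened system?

Under do(Stress=4), the mechanism Stress = 2 if Load >= 1 else -2 is discarded; Stress is fixed at 4.
Strain = Stress*Load  [with Stress=4, Load=-3]  = -12
Temp = 2Strain + 4  [with Strain=-12]  = -20
Creep = -2Temp + 2Strain - 2Stress  [with Temp=-20, Strain=-12, Stress=4]  = 8
Wear = |Creep - Temp|  [with Creep=8, Temp=-20]  = 28
Fatigue = min(Wear, Stress) - 3  [with Wear=28, Stress=4]  = 1
Without intervention: Stress = 2 if Load >= 1 else -2  [with Load=-3]  = -2; Strain = Stress*Load  [with Stress=-2, Load=-3]  = 6; Temp = 2Strain + 4  [with Strain=6]  = 16; Creep = -2Temp + 2Strain - 2Stress  [with Temp=16, Strain=6, Stress=-2]  = -16; Wear = |Creep - Temp|  [with Creep=-16, Temp=16]  = 32; Fatigue = min(Wear, Stress) - 3  [with Wear=32, Stress=-2]  = -5.
Change = 1 − (-5) = 6.

6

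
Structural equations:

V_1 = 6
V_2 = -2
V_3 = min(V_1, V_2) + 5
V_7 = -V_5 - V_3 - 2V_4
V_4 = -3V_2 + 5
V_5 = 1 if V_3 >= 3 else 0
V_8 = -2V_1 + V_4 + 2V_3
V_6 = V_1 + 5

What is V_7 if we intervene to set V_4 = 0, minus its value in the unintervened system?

The intervention breaks the incoming arrows to V_4: V_4 = -3V_2 + 5 no longer applies, and V_4 = 0.
V_3 = min(V_1, V_2) + 5  [with V_1=6, V_2=-2]  = 3
V_5 = 1 if V_3 >= 3 else 0  [with V_3=3]  = 1
V_7 = -V_5 - V_3 - 2V_4  [with V_5=1, V_3=3, V_4=0]  = -4
Without intervention: V_3 = min(V_1, V_2) + 5  [with V_1=6, V_2=-2]  = 3; V_4 = -3V_2 + 5  [with V_2=-2]  = 11; V_5 = 1 if V_3 >= 3 else 0  [with V_3=3]  = 1; V_7 = -V_5 - V_3 - 2V_4  [with V_5=1, V_3=3, V_4=11]  = -26.
Change = -4 − (-26) = 22.

22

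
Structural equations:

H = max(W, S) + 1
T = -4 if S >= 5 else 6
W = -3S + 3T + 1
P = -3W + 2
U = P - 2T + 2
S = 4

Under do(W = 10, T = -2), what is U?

-22

Setting W = 10, T = -2 by intervention discards those variables' equations.
P = -3W + 2  [with W=10]  = -28
U = P - 2T + 2  [with P=-28, T=-2]  = -22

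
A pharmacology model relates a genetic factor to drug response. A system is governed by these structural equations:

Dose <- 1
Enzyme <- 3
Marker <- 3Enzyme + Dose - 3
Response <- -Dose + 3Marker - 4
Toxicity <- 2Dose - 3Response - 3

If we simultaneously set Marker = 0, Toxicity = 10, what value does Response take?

-5

The joint intervention fixes Marker = 0, Toxicity = 10, removing each variable's own equation.
Response = -Dose + 3Marker - 4  [with Dose=1, Marker=0]  = -5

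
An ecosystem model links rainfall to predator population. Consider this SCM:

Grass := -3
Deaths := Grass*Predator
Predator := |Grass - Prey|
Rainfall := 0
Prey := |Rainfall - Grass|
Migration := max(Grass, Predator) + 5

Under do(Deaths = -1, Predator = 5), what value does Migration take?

10

Setting Deaths = -1, Predator = 5 by intervention discards those variables' equations.
Migration = max(Grass, Predator) + 5  [with Grass=-3, Predator=5]  = 10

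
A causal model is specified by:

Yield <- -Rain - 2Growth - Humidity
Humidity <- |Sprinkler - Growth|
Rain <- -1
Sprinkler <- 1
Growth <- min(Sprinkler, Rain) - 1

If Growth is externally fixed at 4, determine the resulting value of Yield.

do(Growth=4) replaces the equation Growth <- min(Sprinkler, Rain) - 1 with the constant Growth = 4.
Humidity = |Sprinkler - Growth|  [with Sprinkler=1, Growth=4]  = 3
Yield = -Rain - 2Growth - Humidity  [with Rain=-1, Growth=4, Humidity=3]  = -10

-10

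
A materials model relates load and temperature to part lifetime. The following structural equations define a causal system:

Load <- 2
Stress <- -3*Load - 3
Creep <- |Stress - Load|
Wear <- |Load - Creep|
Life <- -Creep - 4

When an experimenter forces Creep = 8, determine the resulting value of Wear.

The intervention breaks the incoming arrows to Creep: Creep <- |Stress - Load| no longer applies, and Creep = 8.
Wear = |Load - Creep|  [with Load=2, Creep=8]  = 6

6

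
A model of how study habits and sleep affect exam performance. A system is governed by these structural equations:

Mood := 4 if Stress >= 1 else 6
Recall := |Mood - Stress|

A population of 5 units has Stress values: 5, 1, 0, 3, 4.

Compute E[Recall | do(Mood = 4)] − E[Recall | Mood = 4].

The intervention sets Mood=4 in all 5 units regardless of Stress. Recomputing Recall per unit gives 1, 3, 4, 1, 0; average 1.8.
E[Recall|Mood=4] averages over only the 4 units with Mood=4 (Stress = 5, 1, 3, 4): Recall = 1, 3, 1, 0, mean 1.25.
Difference = 1.8 − 1.25 = 0.55.

0.55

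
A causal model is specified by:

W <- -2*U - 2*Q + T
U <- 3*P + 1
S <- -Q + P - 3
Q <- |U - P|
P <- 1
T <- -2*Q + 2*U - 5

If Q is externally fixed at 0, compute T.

3

The intervention breaks the incoming arrows to Q: Q <- |U - P| no longer applies, and Q = 0.
U = 3*P + 1  [with P=1]  = 4
T = -2*Q + 2*U - 5  [with Q=0, U=4]  = 3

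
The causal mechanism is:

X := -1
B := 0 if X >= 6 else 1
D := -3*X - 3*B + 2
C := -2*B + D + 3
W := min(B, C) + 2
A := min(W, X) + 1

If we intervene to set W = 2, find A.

The intervention breaks the incoming arrows to W: W := min(B, C) + 2 no longer applies, and W = 2.
A = min(W, X) + 1  [with W=2, X=-1]  = 0

0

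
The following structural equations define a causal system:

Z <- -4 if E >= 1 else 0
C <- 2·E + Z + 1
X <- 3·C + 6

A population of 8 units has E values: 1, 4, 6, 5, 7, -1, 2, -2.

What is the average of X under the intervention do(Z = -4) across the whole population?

The intervention sets Z=-4 in all 8 units regardless of E. Recomputing X per unit gives 3, 21, 33, 27, 39, -9, 9, -15; average 13.5.

13.5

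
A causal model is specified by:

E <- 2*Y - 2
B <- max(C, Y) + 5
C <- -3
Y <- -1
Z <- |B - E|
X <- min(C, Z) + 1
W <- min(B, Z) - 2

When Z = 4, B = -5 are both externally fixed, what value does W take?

The joint intervention fixes Z = 4, B = -5, removing each variable's own equation.
W = min(B, Z) - 2  [with B=-5, Z=4]  = -7

-7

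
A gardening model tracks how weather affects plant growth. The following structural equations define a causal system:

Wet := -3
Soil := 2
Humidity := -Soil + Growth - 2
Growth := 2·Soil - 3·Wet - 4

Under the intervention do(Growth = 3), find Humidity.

-1

The intervention breaks the incoming arrows to Growth: Growth := 2·Soil - 3·Wet - 4 no longer applies, and Growth = 3.
Humidity = -Soil + Growth - 2  [with Soil=2, Growth=3]  = -1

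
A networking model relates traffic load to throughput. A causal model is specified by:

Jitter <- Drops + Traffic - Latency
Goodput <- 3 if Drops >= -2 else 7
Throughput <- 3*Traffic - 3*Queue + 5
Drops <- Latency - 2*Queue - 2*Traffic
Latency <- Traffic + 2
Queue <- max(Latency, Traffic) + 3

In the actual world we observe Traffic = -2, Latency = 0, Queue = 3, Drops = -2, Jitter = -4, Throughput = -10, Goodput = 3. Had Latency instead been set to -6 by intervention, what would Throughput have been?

-4

Under do(Latency=-6), the mechanism Latency <- Traffic + 2 is discarded; Latency is fixed at -6.
Queue = max(Latency, Traffic) + 3  [with Latency=-6, Traffic=-2]  = 1
Throughput = 3*Traffic - 3*Queue + 5  [with Traffic=-2, Queue=1]  = -4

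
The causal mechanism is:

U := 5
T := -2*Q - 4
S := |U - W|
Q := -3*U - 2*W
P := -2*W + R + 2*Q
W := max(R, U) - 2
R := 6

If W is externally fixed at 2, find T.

do(W=2) replaces the equation W := max(R, U) - 2 with the constant W = 2.
Q = -3*U - 2*W  [with U=5, W=2]  = -19
T = -2*Q - 4  [with Q=-19]  = 34

34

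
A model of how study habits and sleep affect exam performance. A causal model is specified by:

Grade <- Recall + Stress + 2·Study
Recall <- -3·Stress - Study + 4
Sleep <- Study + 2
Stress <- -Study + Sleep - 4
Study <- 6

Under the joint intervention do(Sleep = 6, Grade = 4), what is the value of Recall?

The joint intervention fixes Sleep = 6, Grade = 4, removing each variable's own equation.
Stress = -Study + Sleep - 4  [with Study=6, Sleep=6]  = -4
Recall = -3·Stress - Study + 4  [with Stress=-4, Study=6]  = 10

10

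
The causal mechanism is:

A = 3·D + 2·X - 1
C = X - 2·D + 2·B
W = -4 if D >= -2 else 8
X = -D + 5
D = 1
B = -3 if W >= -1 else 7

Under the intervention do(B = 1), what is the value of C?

4

The intervention breaks the incoming arrows to B: B = -3 if W >= -1 else 7 no longer applies, and B = 1.
X = -D + 5  [with D=1]  = 4
C = X - 2·D + 2·B  [with X=4, D=1, B=1]  = 4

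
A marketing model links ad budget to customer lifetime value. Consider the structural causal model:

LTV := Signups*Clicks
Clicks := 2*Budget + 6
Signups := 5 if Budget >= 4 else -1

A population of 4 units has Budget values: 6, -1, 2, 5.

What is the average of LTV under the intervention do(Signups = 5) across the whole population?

60

The intervention sets Signups=5 in all 4 units regardless of Budget. Recomputing LTV per unit gives 90, 20, 50, 80; average 60.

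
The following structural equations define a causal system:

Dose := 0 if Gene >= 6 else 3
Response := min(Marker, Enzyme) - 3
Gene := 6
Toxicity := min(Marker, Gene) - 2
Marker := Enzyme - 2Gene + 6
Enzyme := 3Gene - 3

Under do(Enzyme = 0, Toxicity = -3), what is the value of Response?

-9

The joint intervention fixes Enzyme = 0, Toxicity = -3, removing each variable's own equation.
Marker = Enzyme - 2Gene + 6  [with Enzyme=0, Gene=6]  = -6
Response = min(Marker, Enzyme) - 3  [with Marker=-6, Enzyme=0]  = -9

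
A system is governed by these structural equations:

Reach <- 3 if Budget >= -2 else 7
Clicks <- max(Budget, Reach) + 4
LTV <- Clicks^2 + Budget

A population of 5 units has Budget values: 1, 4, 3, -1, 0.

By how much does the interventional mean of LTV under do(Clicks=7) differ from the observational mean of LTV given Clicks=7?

0.65

Under do(Clicks=7), Clicks's equation is replaced by Clicks=7 for every unit. Per-unit LTV: 50, 53, 52, 48, 49. Mean = 50.4.
E[LTV|Clicks=7] averages over only the 4 units with Clicks=7 (Budget = 1, 3, -1, 0): LTV = 50, 52, 48, 49, mean 49.75.
Difference = 50.4 − 49.75 = 0.65.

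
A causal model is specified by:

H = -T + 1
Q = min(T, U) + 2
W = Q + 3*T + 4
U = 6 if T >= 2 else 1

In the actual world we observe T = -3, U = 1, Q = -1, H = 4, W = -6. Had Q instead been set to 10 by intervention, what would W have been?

do(Q=10) replaces the equation Q = min(T, U) + 2 with the constant Q = 10.
W = Q + 3*T + 4  [with Q=10, T=-3]  = 5

5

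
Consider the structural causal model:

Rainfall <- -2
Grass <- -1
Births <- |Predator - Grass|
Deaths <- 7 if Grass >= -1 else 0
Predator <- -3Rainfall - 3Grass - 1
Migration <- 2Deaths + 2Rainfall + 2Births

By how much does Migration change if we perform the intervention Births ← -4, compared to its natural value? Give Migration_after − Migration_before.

-26

Under do(Births=-4), the mechanism Births <- |Predator - Grass| is discarded; Births is fixed at -4.
Deaths = 7 if Grass >= -1 else 0  [with Grass=-1]  = 7
Migration = 2Deaths + 2Rainfall + 2Births  [with Deaths=7, Rainfall=-2, Births=-4]  = 2
Without intervention: Predator = -3Rainfall - 3Grass - 1  [with Rainfall=-2, Grass=-1]  = 8; Births = |Predator - Grass|  [with Predator=8, Grass=-1]  = 9; Deaths = 7 if Grass >= -1 else 0  [with Grass=-1]  = 7; Migration = 2Deaths + 2Rainfall + 2Births  [with Deaths=7, Rainfall=-2, Births=9]  = 28.
Change = 2 − 28 = -26.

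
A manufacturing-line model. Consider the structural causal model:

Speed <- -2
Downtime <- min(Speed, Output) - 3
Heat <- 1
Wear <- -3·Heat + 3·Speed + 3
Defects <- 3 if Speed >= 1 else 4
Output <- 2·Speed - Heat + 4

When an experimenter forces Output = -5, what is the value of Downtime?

The intervention breaks the incoming arrows to Output: Output <- 2·Speed - Heat + 4 no longer applies, and Output = -5.
Downtime = min(Speed, Output) - 3  [with Speed=-2, Output=-5]  = -8

-8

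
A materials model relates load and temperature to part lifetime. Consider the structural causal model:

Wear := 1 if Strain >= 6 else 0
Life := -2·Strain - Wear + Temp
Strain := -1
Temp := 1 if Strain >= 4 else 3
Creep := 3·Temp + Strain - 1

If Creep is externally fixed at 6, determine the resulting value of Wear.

0

The intervention breaks the incoming arrows to Creep: Creep := 3·Temp + Strain - 1 no longer applies, and Creep = 6.
Wear is not downstream of the intervention, so its value is determined by the original equations.
Wear = 1 if Strain >= 6 else 0  [with Strain=-1]  = 0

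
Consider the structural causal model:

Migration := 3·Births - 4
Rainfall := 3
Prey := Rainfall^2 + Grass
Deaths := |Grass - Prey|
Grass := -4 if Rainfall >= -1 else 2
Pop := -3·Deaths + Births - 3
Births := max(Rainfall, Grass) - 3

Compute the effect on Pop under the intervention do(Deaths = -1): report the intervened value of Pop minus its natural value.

Under do(Deaths=-1), the mechanism Deaths := |Grass - Prey| is discarded; Deaths is fixed at -1.
Grass = -4 if Rainfall >= -1 else 2  [with Rainfall=3]  = -4
Births = max(Rainfall, Grass) - 3  [with Rainfall=3, Grass=-4]  = 0
Pop = -3·Deaths + Births - 3  [with Deaths=-1, Births=0]  = 0
Without intervention: Grass = -4 if Rainfall >= -1 else 2  [with Rainfall=3]  = -4; Prey = Rainfall^2 + Grass  [with Rainfall=3, Grass=-4]  = 5; Births = max(Rainfall, Grass) - 3  [with Rainfall=3, Grass=-4]  = 0; Deaths = |Grass - Prey|  [with Grass=-4, Prey=5]  = 9; Pop = -3·Deaths + Births - 3  [with Deaths=9, Births=0]  = -30.
Change = 0 − (-30) = 30.

30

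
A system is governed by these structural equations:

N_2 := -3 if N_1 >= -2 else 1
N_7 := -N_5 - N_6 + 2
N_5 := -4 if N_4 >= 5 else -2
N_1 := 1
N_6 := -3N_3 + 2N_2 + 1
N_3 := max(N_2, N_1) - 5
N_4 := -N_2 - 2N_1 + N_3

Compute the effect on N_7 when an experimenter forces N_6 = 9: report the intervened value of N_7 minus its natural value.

Intervening sets N_6 = 9 and removes its equation (N_6 := -3N_3 + 2N_2 + 1).
N_2 = -3 if N_1 >= -2 else 1  [with N_1=1]  = -3
N_3 = max(N_2, N_1) - 5  [with N_2=-3, N_1=1]  = -4
N_4 = -N_2 - 2N_1 + N_3  [with N_2=-3, N_1=1, N_3=-4]  = -3
N_5 = -4 if N_4 >= 5 else -2  [with N_4=-3]  = -2
N_7 = -N_5 - N_6 + 2  [with N_5=-2, N_6=9]  = -5
Without intervention: N_2 = -3 if N_1 >= -2 else 1  [with N_1=1]  = -3; N_3 = max(N_2, N_1) - 5  [with N_2=-3, N_1=1]  = -4; N_4 = -N_2 - 2N_1 + N_3  [with N_2=-3, N_1=1, N_3=-4]  = -3; N_5 = -4 if N_4 >= 5 else -2  [with N_4=-3]  = -2; N_6 = -3N_3 + 2N_2 + 1  [with N_3=-4, N_2=-3]  = 7; N_7 = -N_5 - N_6 + 2  [with N_5=-2, N_6=7]  = -3.
Change = -5 − (-3) = -2.

-2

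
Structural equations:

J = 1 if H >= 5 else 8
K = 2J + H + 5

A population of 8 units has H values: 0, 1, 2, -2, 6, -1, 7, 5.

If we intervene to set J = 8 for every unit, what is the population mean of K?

Under do(J=8), J's equation is replaced by J=8 for every unit. Per-unit K: 21, 22, 23, 19, 27, 20, 28, 26. Mean = 23.25.

23.25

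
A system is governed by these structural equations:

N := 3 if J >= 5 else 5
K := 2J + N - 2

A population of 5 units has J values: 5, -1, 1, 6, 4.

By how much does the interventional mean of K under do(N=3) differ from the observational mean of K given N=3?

The intervention sets N=3 in all 5 units regardless of J. Recomputing K per unit gives 11, -1, 3, 13, 9; average 7.
E[K|N=3] averages over only the 2 units with N=3 (J = 5, 6): K = 11, 13, mean 12.
Difference = 7 − 12 = -5.

-5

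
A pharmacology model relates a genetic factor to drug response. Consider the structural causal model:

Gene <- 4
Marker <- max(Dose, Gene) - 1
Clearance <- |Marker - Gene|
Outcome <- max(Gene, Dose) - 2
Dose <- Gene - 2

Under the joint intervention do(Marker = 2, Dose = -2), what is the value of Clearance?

2

The joint intervention fixes Marker = 2, Dose = -2, removing each variable's own equation.
Clearance = |Marker - Gene|  [with Marker=2, Gene=4]  = 2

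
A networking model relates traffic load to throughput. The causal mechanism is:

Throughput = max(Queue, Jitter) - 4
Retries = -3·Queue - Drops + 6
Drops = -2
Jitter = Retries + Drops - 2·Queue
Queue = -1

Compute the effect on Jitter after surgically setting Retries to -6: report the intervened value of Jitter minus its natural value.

The intervention breaks the incoming arrows to Retries: Retries = -3·Queue - Drops + 6 no longer applies, and Retries = -6.
Jitter = Retries + Drops - 2·Queue  [with Retries=-6, Drops=-2, Queue=-1]  = -6
Without intervention: Retries = -3·Queue - Drops + 6  [with Queue=-1, Drops=-2]  = 11; Jitter = Retries + Drops - 2·Queue  [with Retries=11, Drops=-2, Queue=-1]  = 11.
Change = -6 − 11 = -17.

-17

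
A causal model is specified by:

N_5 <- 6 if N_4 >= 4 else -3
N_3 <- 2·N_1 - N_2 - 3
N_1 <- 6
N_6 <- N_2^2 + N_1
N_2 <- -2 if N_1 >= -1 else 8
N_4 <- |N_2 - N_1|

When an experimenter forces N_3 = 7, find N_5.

do(N_3=7) replaces the equation N_3 <- 2·N_1 - N_2 - 3 with the constant N_3 = 7.
N_5 is not downstream of the intervention, so its value is determined by the original equations.
N_2 = -2 if N_1 >= -1 else 8  [with N_1=6]  = -2
N_4 = |N_2 - N_1|  [with N_2=-2, N_1=6]  = 8
N_5 = 6 if N_4 >= 4 else -3  [with N_4=8]  = 6

6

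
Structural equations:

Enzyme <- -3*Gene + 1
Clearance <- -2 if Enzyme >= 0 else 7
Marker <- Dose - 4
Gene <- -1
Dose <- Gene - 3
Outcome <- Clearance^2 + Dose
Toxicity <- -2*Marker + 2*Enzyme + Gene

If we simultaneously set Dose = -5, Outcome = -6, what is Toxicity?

Setting Dose = -5, Outcome = -6 by intervention discards those variables' equations.
Enzyme = -3*Gene + 1  [with Gene=-1]  = 4
Marker = Dose - 4  [with Dose=-5]  = -9
Toxicity = -2*Marker + 2*Enzyme + Gene  [with Marker=-9, Enzyme=4, Gene=-1]  = 25

25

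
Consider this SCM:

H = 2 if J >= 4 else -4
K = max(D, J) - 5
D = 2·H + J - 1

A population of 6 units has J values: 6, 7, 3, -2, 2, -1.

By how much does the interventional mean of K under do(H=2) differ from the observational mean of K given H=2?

Under do(H=2), H's equation is replaced by H=2 for every unit. Per-unit K: 4, 5, 1, -4, 0, -3. Mean = 0.5.
E[K|H=2] averages over only the 2 units with H=2 (J = 6, 7): K = 4, 5, mean 4.5.
Difference = 0.5 − 4.5 = -4.

-4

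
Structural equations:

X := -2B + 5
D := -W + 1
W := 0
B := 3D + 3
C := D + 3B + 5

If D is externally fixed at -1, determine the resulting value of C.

4

do(D=-1) replaces the equation D := -W + 1 with the constant D = -1.
B = 3D + 3  [with D=-1]  = 0
C = D + 3B + 5  [with D=-1, B=0]  = 4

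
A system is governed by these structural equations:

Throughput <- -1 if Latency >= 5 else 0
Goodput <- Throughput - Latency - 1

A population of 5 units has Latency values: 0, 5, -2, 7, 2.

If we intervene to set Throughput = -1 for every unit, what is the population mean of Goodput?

Under do(Throughput=-1), Throughput's equation is replaced by Throughput=-1 for every unit. Per-unit Goodput: -2, -7, 0, -9, -4. Mean = -4.4.

-4.4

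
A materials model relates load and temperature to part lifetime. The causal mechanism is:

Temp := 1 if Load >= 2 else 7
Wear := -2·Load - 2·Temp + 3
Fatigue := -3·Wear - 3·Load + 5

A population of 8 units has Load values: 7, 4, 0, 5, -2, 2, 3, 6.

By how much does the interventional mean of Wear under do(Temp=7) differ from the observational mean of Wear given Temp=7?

The intervention sets Temp=7 in all 8 units regardless of Load. Recomputing Wear per unit gives -25, -19, -11, -21, -7, -15, -17, -23; average -17.25.
E[Wear|Temp=7] averages over only the 2 units with Temp=7 (Load = 0, -2): Wear = -11, -7, mean -9.
Difference = -17.25 − (-9) = -8.25.

-8.25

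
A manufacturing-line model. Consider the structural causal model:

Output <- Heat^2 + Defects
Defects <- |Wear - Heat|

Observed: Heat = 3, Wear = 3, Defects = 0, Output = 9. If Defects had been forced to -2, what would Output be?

7

The intervention breaks the incoming arrows to Defects: Defects <- |Wear - Heat| no longer applies, and Defects = -2.
Output = Heat^2 + Defects  [with Heat=3, Defects=-2]  = 7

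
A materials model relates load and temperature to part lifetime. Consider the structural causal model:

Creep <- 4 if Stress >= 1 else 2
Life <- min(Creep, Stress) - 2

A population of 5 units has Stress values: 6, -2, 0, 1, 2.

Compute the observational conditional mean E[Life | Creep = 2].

Observing Creep=2 restricts to units where Creep's equation naturally yields 2: Stress ∈ {-2, 0}. In that subpopulation Life = -4, -2, mean -3.

-3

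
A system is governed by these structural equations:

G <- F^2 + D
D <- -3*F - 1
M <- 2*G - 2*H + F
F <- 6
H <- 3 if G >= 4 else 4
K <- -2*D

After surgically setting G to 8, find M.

do(G=8) replaces the equation G <- F^2 + D with the constant G = 8.
H = 3 if G >= 4 else 4  [with G=8]  = 3
M = 2*G - 2*H + F  [with G=8, H=3, F=6]  = 16

16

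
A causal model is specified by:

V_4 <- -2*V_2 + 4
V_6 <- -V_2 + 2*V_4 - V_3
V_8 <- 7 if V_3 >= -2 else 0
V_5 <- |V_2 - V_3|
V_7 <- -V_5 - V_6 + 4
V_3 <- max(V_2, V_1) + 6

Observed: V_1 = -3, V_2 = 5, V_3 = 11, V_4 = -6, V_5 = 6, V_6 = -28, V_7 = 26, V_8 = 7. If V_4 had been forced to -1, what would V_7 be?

The intervention breaks the incoming arrows to V_4: V_4 <- -2*V_2 + 4 no longer applies, and V_4 = -1.
V_3 = max(V_2, V_1) + 6  [with V_2=5, V_1=-3]  = 11
V_5 = |V_2 - V_3|  [with V_2=5, V_3=11]  = 6
V_6 = -V_2 + 2*V_4 - V_3  [with V_2=5, V_4=-1, V_3=11]  = -18
V_7 = -V_5 - V_6 + 4  [with V_5=6, V_6=-18]  = 16

16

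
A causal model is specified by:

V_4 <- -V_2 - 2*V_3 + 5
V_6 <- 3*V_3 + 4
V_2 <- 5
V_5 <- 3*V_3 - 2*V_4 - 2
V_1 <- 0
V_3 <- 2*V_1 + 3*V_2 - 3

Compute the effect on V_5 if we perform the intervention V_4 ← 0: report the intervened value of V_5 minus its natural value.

-48

Intervening sets V_4 = 0 and removes its equation (V_4 <- -V_2 - 2*V_3 + 5).
V_3 = 2*V_1 + 3*V_2 - 3  [with V_1=0, V_2=5]  = 12
V_5 = 3*V_3 - 2*V_4 - 2  [with V_3=12, V_4=0]  = 34
Without intervention: V_3 = 2*V_1 + 3*V_2 - 3  [with V_1=0, V_2=5]  = 12; V_4 = -V_2 - 2*V_3 + 5  [with V_2=5, V_3=12]  = -24; V_5 = 3*V_3 - 2*V_4 - 2  [with V_3=12, V_4=-24]  = 82.
Change = 34 − 82 = -48.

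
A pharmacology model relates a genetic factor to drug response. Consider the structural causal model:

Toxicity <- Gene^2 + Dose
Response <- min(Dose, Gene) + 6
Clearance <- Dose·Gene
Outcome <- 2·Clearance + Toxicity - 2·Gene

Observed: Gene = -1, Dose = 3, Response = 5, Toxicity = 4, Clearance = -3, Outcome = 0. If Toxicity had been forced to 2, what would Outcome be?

Under do(Toxicity=2), the mechanism Toxicity <- Gene^2 + Dose is discarded; Toxicity is fixed at 2.
Clearance = Dose·Gene  [with Dose=3, Gene=-1]  = -3
Outcome = 2·Clearance + Toxicity - 2·Gene  [with Clearance=-3, Toxicity=2, Gene=-1]  = -2

-2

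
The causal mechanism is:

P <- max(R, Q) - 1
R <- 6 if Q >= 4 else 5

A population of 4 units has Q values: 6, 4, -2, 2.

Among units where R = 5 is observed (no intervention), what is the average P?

Conditioning on R=5 selects the 2 unit(s) with Q ∈ {-2, 2}. Their P values: 4, 4. Mean = 4.

4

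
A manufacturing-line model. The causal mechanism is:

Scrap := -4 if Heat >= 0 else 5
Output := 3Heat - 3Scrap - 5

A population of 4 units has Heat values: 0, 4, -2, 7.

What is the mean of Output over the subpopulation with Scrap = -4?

18

Conditioning on Scrap=-4 selects the 3 unit(s) with Heat ∈ {0, 4, 7}. Their Output values: 7, 19, 28. Mean = 18.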